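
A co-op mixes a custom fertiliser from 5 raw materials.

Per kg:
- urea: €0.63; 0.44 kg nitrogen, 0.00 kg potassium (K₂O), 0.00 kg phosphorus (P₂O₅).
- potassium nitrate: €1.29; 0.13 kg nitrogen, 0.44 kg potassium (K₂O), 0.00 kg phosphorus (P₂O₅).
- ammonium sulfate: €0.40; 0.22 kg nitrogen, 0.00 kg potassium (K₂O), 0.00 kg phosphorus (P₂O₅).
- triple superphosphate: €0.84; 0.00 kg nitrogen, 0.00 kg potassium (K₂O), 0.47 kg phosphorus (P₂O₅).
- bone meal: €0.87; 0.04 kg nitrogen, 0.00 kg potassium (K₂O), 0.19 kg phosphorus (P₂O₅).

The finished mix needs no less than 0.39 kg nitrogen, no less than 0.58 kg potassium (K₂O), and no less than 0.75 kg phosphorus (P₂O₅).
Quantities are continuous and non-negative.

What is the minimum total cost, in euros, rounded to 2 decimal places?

Treat it as an LP. Let x1 = kg of urea, x2 = kg of potassium nitrate, x3 = kg of ammonium sulfate, x4 = kg of triple superphosphate, x5 = kg of bone meal.
Minimise 0.63x1 + 1.29x2 + 0.4x3 + 0.84x4 + 0.87x5 subject to:
  0.44x1 + 0.13x2 + 0.22x3 + 0.04x5 ≥ 0.39   (nitrogen)
  0.44x2 ≥ 0.58   (potassium (K₂O))
  0.47x4 + 0.19x5 ≥ 0.75   (phosphorus (P₂O₅))
  x1, x2, x3, x4, x5 ≥ 0.
The minimum-cost mix takes nothing from ammonium sulfate, bone meal — only urea, potassium nitrate, triple superphosphate. There the nitrogen, potassium (K₂O), phosphorus (P₂O₅) constraints are tight.
Solving gives x1 = 0.4969, x2 = 1.318, x4 = 1.596.
Cost = 0.63·0.4969 + 1.29·1.318 + 0.84·1.596 = 3.3539.

€3.35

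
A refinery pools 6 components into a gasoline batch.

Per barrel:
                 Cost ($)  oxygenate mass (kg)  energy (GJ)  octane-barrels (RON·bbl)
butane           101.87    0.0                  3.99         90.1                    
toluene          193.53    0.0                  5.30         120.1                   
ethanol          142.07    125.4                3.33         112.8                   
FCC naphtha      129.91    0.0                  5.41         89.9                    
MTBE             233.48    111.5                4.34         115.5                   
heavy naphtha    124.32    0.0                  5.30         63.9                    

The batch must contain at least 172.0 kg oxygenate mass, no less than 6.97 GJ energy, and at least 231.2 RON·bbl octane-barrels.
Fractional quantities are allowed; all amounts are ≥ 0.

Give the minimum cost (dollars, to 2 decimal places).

$281.34

Let x1 = barrels of butane, x2 = barrels of toluene, x3 = barrels of ethanol, x4 = barrels of FCC naphtha, x5 = barrels of MTBE, x6 = barrels of heavy naphtha.
Minimize 101.87x1 + 193.53x2 + 142.07x3 + 129.91x4 + 233.48x5 + 124.32x6 s.t.:
  125.4x3 + 111.5x5 ≥ 172   (oxygenate mass)
  3.99x1 + 5.3x2 + 3.33x3 + 5.41x4 + 4.34x5 + 5.3x6 ≥ 6.97   (energy)
  90.1x1 + 120.1x2 + 112.8x3 + 89.9x4 + 115.5x5 + 63.9x6 ≥ 231.2   (octane-barrels)
  x1, x2, x3, x4, x5, x6 ≥ 0.
The optimal basis is {butane, ethanol}; toluene, FCC naphtha, MTBE, heavy naphtha drop out. Binding constraints: oxygenate mass and octane-barrels.
Optimal quantities: butane = 0.84886 barrels, ethanol = 1.3716 barrels.
Objective = 101.87·0.84886 + 142.07·1.3716 = 281.3366.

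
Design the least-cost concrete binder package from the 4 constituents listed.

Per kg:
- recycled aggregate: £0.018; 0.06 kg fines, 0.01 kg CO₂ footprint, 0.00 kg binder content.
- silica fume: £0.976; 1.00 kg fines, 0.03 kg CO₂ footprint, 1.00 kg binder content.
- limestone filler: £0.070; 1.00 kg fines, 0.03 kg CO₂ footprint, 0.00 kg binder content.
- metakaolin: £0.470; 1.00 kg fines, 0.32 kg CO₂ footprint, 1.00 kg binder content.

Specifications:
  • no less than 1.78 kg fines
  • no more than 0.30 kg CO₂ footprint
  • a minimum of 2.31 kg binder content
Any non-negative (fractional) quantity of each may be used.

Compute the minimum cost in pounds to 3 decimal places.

£1.852

This is a linear program. Let x1 = kg of recycled aggregate, x2 = kg of silica fume, x3 = kg of limestone filler, x4 = kg of metakaolin.
min 0.018x1 + 0.976x2 + 0.07x3 + 0.47x4 s.t.:
  0.06x1 + 1x2 + 1x3 + 1x4 ≥ 1.78   (fines)
  0.01x1 + 0.03x2 + 0.03x3 + 0.32x4 ≤ 0.3   (CO₂ footprint)
  1x2 + 1x4 ≥ 2.31   (binder content)
  x1, x2, x3, x4 ≥ 0.
At the optimum only silica fume, metakaolin are positive (recycled aggregate, limestone filler = 0). There the CO₂ footprint and binder content constraints are tight.
That vertex is x2 = 1.514, x4 = 0.7955.
Hence cost = 0.976·1.514 + 0.47·0.7955 = £1.85155.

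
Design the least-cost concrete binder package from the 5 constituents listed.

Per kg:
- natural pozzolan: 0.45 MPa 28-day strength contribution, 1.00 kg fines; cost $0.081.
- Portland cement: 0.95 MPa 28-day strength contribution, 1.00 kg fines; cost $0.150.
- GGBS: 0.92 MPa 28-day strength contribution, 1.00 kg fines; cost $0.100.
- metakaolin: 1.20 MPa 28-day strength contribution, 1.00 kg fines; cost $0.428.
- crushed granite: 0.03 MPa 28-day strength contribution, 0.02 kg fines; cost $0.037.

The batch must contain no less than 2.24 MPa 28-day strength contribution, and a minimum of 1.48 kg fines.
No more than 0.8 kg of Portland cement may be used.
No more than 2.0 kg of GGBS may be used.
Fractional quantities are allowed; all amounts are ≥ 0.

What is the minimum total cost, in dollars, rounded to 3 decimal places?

Treat it as an LP. Let x1 = kg of natural pozzolan, x2 = kg of Portland cement, x3 = kg of GGBS, x4 = kg of metakaolin, x5 = kg of crushed granite.
Minimise 0.081x1 + 0.15x2 + 0.1x3 + 0.428x4 + 0.037x5 s.t.:
  0.45x1 + 0.95x2 + 0.92x3 + 1.2x4 + 0.03x5 ≥ 2.24   (28-day strength contribution)
  1x1 + 1x2 + 1x3 + 1x4 + 0.02x5 ≥ 1.48   (fines)
  x2 ≤ 0.8
  x3 ≤ 2
  x1, x2, x3, x4, x5 ≥ 0.
At the optimum only Portland cement, GGBS are positive (natural pozzolan, metakaolin, crushed granite = 0). There the 28-day strength contribution and the GGBS cap constraints are tight.
So Portland cement = 0.4211 kg, GGBS = 2 kg.
Hence cost = 0.15·0.4211 + 0.1·2 = $0.26317.

$0.263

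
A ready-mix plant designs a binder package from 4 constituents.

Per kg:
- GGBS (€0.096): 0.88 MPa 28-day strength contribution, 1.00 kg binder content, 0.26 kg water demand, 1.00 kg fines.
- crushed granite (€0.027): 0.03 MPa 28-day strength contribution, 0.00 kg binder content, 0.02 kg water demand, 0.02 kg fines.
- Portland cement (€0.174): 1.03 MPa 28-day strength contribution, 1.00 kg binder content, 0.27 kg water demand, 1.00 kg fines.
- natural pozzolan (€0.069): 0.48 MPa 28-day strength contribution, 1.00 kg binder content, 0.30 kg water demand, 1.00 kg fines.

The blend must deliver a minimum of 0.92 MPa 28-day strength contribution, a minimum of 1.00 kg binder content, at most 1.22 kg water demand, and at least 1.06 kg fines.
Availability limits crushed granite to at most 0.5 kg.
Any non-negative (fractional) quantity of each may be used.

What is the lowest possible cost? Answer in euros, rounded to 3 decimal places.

Treat it as an LP. Let x1 = kg of GGBS, x2 = kg of crushed granite, x3 = kg of Portland cement, x4 = kg of natural pozzolan.
Minimize 0.096x1 + 0.027x2 + 0.174x3 + 0.069x4 subject to:
  0.88x1 + 0.03x2 + 1.03x3 + 0.48x4 ≥ 0.92   (28-day strength contribution)
  1x1 + 1x3 + 1x4 ≥ 1   (binder content)
  0.26x1 + 0.02x2 + 0.27x3 + 0.3x4 ≤ 1.22   (water demand)
  1x1 + 0.02x2 + 1x3 + 1x4 ≥ 1.06   (fines)
  x2 ≤ 0.5
  x1, x2, x3, x4 ≥ 0.
At the optimum only GGBS, natural pozzolan are positive (crushed granite, Portland cement = 0). The 28-day strength contribution and fines requirements are met with equality.
So GGBS = 1.028 kg, natural pozzolan = 0.032 kg.
Total cost: 0.096·1.028 + 0.069·0.032 = 0.10090.

€0.101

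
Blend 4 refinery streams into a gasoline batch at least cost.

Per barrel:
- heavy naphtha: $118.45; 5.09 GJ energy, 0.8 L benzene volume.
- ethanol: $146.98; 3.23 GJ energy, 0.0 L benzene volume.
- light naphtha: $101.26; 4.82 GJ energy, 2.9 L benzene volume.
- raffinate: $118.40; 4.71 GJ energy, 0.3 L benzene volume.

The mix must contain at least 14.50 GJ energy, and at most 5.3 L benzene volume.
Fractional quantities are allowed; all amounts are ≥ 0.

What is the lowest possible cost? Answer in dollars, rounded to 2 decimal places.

Let x1 = barrels of heavy naphtha, x2 = barrels of ethanol, x3 = barrels of light naphtha, x4 = barrels of raffinate.
Minimise 118.45x1 + 146.98x2 + 101.26x3 + 118.4x4 with:
  5.09x1 + 3.23x2 + 4.82x3 + 4.71x4 ≥ 14.5   (energy)
  0.8x1 + 2.9x3 + 0.3x4 ≤ 5.3   (benzene volume)
  x1, x2, x3, x4 ≥ 0.
The minimum-cost mix takes nothing from ethanol, raffinate — only heavy naphtha, light naphtha. The energy and benzene volume requirements are met with equality.
Optimal quantities: heavy naphtha = 1.5134 barrels, light naphtha = 1.4101 barrels.
Objective = 118.45·1.5134 + 101.26·1.4101 = 322.0490.

$322.05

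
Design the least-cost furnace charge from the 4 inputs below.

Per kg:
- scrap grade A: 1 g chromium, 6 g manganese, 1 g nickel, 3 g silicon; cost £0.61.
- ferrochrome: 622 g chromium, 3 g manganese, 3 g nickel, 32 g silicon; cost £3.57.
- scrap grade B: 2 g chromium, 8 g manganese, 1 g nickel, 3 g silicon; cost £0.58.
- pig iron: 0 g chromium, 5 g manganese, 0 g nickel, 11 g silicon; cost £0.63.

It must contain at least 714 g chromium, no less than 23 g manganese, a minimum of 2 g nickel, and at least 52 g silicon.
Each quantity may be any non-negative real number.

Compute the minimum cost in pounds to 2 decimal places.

£5.73

Set it up as a linear program. Let x1 = kg of scrap grade A, x2 = kg of ferrochrome, x3 = kg of scrap grade B, x4 = kg of pig iron.
min 0.61x1 + 3.57x2 + 0.58x3 + 0.63x4 s.t.:
  1x1 + 622x2 + 2x3 ≥ 714   (chromium)
  6x1 + 3x2 + 8x3 + 5x4 ≥ 23   (manganese)
  1x1 + 3x2 + 1x3 ≥ 2   (nickel)
  3x1 + 32x2 + 3x3 + 11x4 ≥ 52   (silicon)
  x1, x2, x3, x4 ≥ 0.
The optimal basis is {ferrochrome, scrap grade B, pig iron}; scrap grade A drops out. The chromium, manganese, silicon requirements are met with equality.
Optimal quantities: ferrochrome = 1.142 kg, scrap grade B = 1.891 kg, pig iron = 0.89 kg.
Total cost: 3.57·1.142 + 0.58·1.891 + 0.63·0.89 = 5.7344.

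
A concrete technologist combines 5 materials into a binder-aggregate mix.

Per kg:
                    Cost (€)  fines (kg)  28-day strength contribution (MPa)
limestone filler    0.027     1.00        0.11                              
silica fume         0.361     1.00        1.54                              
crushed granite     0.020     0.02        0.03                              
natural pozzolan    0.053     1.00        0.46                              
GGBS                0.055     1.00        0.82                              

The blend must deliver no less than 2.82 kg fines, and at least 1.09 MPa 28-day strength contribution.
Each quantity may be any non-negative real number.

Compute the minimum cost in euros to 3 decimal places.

Let x1 = kg of limestone filler, x2 = kg of silica fume, x3 = kg of crushed granite, x4 = kg of natural pozzolan, x5 = kg of GGBS.
Minimize 0.027x1 + 0.361x2 + 0.02x3 + 0.053x4 + 0.055x5 subject to:
  1x1 + 1x2 + 0.02x3 + 1x4 + 1x5 ≥ 2.82   (fines)
  0.11x1 + 1.54x2 + 0.03x3 + 0.46x4 + 0.82x5 ≥ 1.09   (28-day strength contribution)
  x1, x2, x3, x4, x5 ≥ 0.
The cheapest feasible vertex uses only limestone filler, GGBS; silica fume, crushed granite, natural pozzolan are not used. There the fines and 28-day strength contribution constraints are tight.
That vertex is x1 = 1.722, x5 = 1.098.
Cost = 0.027·1.722 + 0.055·1.098 = 0.10688.

€0.107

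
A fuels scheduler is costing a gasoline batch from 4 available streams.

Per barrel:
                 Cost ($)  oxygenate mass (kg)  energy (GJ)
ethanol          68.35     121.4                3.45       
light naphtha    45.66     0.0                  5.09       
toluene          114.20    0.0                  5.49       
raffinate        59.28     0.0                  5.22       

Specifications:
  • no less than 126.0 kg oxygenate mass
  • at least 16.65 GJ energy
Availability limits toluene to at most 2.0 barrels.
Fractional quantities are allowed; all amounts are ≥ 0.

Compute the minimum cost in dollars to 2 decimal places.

Let x1 = barrels of ethanol, x2 = barrels of light naphtha, x3 = barrels of toluene, x4 = barrels of raffinate.
Minimise 68.35x1 + 45.66x2 + 114.2x3 + 59.28x4 subject to:
  121.4x1 ≥ 126   (oxygenate mass)
  3.45x1 + 5.09x2 + 5.49x3 + 5.22x4 ≥ 16.65   (energy)
  x3 ≤ 2
  x1, x2, x3, x4 ≥ 0.
The minimum-cost mix takes nothing from toluene, raffinate — only ethanol, light naphtha. Binding constraints: oxygenate mass and energy.
Optimal quantities: ethanol = 1.0379 barrels, light naphtha = 2.5676 barrels.
Cost = 68.35·1.0379 + 45.66·2.5676 = 188.1771.

$188.18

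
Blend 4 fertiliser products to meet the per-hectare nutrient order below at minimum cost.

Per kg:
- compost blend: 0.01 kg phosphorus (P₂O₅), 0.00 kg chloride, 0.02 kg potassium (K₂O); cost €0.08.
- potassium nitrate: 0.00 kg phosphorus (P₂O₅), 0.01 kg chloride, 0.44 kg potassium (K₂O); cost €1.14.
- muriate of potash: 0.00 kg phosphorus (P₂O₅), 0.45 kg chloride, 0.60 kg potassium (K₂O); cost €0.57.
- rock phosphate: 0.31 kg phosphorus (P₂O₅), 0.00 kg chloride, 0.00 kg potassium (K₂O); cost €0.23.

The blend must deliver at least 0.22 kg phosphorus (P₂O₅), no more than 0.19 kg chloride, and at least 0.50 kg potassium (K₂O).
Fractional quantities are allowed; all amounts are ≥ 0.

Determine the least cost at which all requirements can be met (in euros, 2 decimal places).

Set it up as a linear program. Let x1 = kg of compost blend, x2 = kg of potassium nitrate, x3 = kg of muriate of potash, x4 = kg of rock phosphate.
Minimise 0.08x1 + 1.14x2 + 0.57x3 + 0.23x4 subject to:
  0.01x1 + 0.31x4 ≥ 0.22   (phosphorus (P₂O₅))
  0.01x2 + 0.45x3 ≤ 0.19   (chloride)
  0.02x1 + 0.44x2 + 0.6x3 ≥ 0.5   (potassium (K₂O))
  x1, x2, x3, x4 ≥ 0.
The minimum-cost mix takes nothing from compost blend — only potassium nitrate, muriate of potash, rock phosphate. There the phosphorus (P₂O₅), chloride, potassium (K₂O) constraints are tight.
So potassium nitrate = 0.5781 kg, muriate of potash = 0.4094 kg, rock phosphate = 0.7097 kg.
Cost = 1.14·0.5781 + 0.57·0.4094 + 0.23·0.7097 = 1.0556.

€1.06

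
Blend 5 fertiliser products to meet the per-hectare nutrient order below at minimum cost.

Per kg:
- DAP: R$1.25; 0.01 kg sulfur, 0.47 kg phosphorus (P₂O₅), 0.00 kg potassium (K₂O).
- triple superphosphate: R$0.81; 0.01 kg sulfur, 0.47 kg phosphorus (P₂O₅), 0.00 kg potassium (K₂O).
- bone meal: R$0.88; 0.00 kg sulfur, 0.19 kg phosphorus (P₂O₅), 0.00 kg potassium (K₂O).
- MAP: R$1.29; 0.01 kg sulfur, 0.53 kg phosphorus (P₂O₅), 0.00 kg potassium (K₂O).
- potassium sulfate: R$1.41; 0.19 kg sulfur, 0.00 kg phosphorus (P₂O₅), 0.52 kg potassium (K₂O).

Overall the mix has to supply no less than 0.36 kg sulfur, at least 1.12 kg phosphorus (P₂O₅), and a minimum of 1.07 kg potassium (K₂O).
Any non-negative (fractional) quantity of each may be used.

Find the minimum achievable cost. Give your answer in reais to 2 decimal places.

Let x1 = kg of DAP, x2 = kg of triple superphosphate, x3 = kg of bone meal, x4 = kg of MAP, x5 = kg of potassium sulfate.
Minimise 1.25x1 + 0.81x2 + 0.88x3 + 1.29x4 + 1.41x5 with:
  0.01x1 + 0.01x2 + 0.01x4 + 0.19x5 ≥ 0.36   (sulfur)
  0.47x1 + 0.47x2 + 0.19x3 + 0.53x4 ≥ 1.12   (phosphorus (P₂O₅))
  0.52x5 ≥ 1.07   (potassium (K₂O))
  x1, x2, x3, x4, x5 ≥ 0.
The cheapest feasible vertex uses only triple superphosphate, potassium sulfate; DAP, bone meal, MAP are not used. The phosphorus (P₂O₅) and potassium (K₂O) requirements are met with equality.
That vertex is x2 = 2.383, x5 = 2.058.
Total cost: 0.81·2.383 + 1.41·2.058 = 4.8320.

R$4.83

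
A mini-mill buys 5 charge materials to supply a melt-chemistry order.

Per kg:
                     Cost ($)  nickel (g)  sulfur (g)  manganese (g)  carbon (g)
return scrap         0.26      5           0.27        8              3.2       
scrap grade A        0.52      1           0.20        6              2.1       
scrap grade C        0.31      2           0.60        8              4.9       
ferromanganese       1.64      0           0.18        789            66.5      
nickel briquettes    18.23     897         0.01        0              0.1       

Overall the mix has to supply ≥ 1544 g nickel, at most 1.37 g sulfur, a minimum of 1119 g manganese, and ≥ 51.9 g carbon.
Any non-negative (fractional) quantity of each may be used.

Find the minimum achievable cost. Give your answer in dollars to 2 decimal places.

$33.71

Let x1 = kg of return scrap, x2 = kg of scrap grade A, x3 = kg of scrap grade C, x4 = kg of ferromanganese, x5 = kg of nickel briquettes.
Minimise 0.26x1 + 0.52x2 + 0.31x3 + 1.64x4 + 18.23x5 subject to:
  5x1 + 1x2 + 2x3 + 897x5 ≥ 1544   (nickel)
  0.27x1 + 0.2x2 + 0.6x3 + 0.18x4 + 0.01x5 ≤ 1.37   (sulfur)
  8x1 + 6x2 + 8x3 + 789x4 ≥ 1119   (manganese)
  3.2x1 + 2.1x2 + 4.9x3 + 66.5x4 + 0.1x5 ≥ 51.9   (carbon)
  x1, x2, x3, x4, x5 ≥ 0.
At the optimum only ferromanganese, nickel briquettes are positive (return scrap, scrap grade A, scrap grade C = 0). There the nickel and manganese constraints are tight.
That vertex is x4 = 1.4183, x5 = 1.7213.
Objective = 1.64·1.4183 + 18.23·1.7213 = 33.7053.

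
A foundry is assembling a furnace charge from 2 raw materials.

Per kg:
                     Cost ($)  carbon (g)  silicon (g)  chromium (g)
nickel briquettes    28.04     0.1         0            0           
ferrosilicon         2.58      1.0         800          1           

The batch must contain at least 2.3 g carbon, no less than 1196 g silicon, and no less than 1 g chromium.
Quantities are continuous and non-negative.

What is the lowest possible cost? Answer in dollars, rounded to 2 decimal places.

This is a linear program. Let x1 = kg of nickel briquettes, x2 = kg of ferrosilicon.
Minimize 28.04x1 + 2.58x2 with:
  0.1x1 + 1x2 ≥ 2.3   (carbon)
  800x2 ≥ 1196   (silicon)
  1x2 ≥ 1   (chromium)
  x1, x2 ≥ 0.
The cheapest feasible vertex uses only ferrosilicon; nickel briquettes is not used. The carbon requirement is met with equality.
Solving gives x2 = 2.3.
Objective = 2.58·2.3 = 5.9340.

$5.93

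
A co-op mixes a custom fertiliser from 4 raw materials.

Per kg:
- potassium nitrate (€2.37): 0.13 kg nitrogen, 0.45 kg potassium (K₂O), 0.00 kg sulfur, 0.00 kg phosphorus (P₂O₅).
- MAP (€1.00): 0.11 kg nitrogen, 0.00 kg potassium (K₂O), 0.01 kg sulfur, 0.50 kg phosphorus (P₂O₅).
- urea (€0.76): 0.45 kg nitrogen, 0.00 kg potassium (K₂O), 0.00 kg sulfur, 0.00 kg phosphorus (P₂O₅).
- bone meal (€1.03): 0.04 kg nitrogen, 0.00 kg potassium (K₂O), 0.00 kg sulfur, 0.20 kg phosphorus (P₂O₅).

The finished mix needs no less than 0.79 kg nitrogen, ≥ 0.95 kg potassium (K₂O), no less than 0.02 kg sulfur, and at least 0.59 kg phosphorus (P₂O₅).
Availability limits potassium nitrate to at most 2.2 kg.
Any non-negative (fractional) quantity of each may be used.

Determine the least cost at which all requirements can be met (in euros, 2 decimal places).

€7.50

Let x1 = kg of potassium nitrate, x2 = kg of MAP, x3 = kg of urea, x4 = kg of bone meal.
Minimize 2.37x1 + 1x2 + 0.76x3 + 1.03x4 s.t.:
  0.13x1 + 0.11x2 + 0.45x3 + 0.04x4 ≥ 0.79   (nitrogen)
  0.45x1 ≥ 0.95   (potassium (K₂O))
  0.01x2 ≥ 0.02   (sulfur)
  0.5x2 + 0.2x4 ≥ 0.59   (phosphorus (P₂O₅))
  x1 ≤ 2.2
  x1, x2, x3, x4 ≥ 0.
The cheapest feasible vertex uses only potassium nitrate, MAP, urea; bone meal is not used. The nitrogen, potassium (K₂O), sulfur requirements are met with equality.
Optimal quantities: potassium nitrate = 2.111 kg, MAP = 2 kg, urea = 0.6568 kg.
Hence cost = 2.37·2.111 + 1·2 + 0.76·0.6568 = €7.5022.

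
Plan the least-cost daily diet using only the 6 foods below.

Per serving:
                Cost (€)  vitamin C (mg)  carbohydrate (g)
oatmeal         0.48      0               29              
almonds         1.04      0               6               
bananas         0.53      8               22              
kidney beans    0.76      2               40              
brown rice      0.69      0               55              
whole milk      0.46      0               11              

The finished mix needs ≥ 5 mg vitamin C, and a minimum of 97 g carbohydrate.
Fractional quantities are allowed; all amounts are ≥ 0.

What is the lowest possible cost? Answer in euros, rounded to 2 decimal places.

Let x1 = servings of oatmeal, x2 = servings of almonds, x3 = servings of bananas, x4 = servings of kidney beans, x5 = servings of brown rice, x6 = servings of whole milk.
min 0.48x1 + 1.04x2 + 0.53x3 + 0.76x4 + 0.69x5 + 0.46x6 s.t.:
  8x3 + 2x4 ≥ 5   (vitamin C)
  29x1 + 6x2 + 22x3 + 40x4 + 55x5 + 11x6 ≥ 97   (carbohydrate)
  x1, x2, x3, x4, x5, x6 ≥ 0.
The optimal basis is {bananas, brown rice}; oatmeal, almonds, kidney beans, whole milk drop out. The vitamin C and carbohydrate requirements are met with equality.
Optimal quantities: bananas = 0.625 servings, brown rice = 1.514 servings.
Cost = 0.53·0.625 + 0.69·1.514 = 1.3759.

€1.38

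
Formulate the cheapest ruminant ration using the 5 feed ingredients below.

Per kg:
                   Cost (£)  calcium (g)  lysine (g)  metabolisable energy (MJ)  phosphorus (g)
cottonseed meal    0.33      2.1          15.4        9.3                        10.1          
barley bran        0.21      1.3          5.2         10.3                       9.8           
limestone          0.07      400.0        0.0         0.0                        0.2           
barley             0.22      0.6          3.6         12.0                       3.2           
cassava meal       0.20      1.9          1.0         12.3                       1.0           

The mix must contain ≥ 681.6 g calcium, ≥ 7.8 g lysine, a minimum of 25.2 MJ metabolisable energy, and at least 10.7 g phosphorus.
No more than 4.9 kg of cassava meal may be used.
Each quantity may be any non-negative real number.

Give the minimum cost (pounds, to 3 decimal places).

£0.584

Set it up as a linear program. Let x1 = kg of cottonseed meal, x2 = kg of barley bran, x3 = kg of limestone, x4 = kg of barley, x5 = kg of cassava meal.
min 0.33x1 + 0.21x2 + 0.07x3 + 0.22x4 + 0.2x5 with:
  2.1x1 + 1.3x2 + 400x3 + 0.6x4 + 1.9x5 ≥ 681.6   (calcium)
  15.4x1 + 5.2x2 + 3.6x4 + 1x5 ≥ 7.8   (lysine)
  9.3x1 + 10.3x2 + 12x4 + 12.3x5 ≥ 25.2   (metabolisable energy)
  10.1x1 + 9.8x2 + 0.2x3 + 3.2x4 + 1x5 ≥ 10.7   (phosphorus)
  x5 ≤ 4.9
  x1, x2, x3, x4, x5 ≥ 0.
At the optimum only barley bran, limestone, barley, cassava meal are positive (cottonseed meal = 0). The calcium, lysine, metabolisable energy, phosphorus requirements are met with equality.
That vertex is x2 = 0.6528, x3 = 1.698, x4 = 1.106, x5 = 0.4228.
Hence cost = 0.21·0.6528 + 0.07·1.698 + 0.22·1.106 + 0.2·0.4228 = £0.58383.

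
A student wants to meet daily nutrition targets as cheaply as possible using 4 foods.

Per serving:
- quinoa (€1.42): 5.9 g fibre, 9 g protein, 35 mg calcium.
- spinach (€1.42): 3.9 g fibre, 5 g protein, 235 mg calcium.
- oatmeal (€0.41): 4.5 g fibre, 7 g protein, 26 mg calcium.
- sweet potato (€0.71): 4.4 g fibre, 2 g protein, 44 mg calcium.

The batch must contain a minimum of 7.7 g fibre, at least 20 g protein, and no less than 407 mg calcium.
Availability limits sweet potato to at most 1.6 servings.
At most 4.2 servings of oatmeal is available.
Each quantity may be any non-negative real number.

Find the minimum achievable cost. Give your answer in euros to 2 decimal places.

€2.90

Set it up as a linear program. Let x1 = servings of quinoa, x2 = servings of spinach, x3 = servings of oatmeal, x4 = servings of sweet potato.
min 1.42x1 + 1.42x2 + 0.41x3 + 0.71x4 subject to:
  5.9x1 + 3.9x2 + 4.5x3 + 4.4x4 ≥ 7.7   (fibre)
  9x1 + 5x2 + 7x3 + 2x4 ≥ 20   (protein)
  35x1 + 235x2 + 26x3 + 44x4 ≥ 407   (calcium)
  x4 ≤ 1.6
  x3 ≤ 4.2
  x1, x2, x3, x4 ≥ 0.
The optimal basis is {spinach, oatmeal}; quinoa, sweet potato drop out. The protein and calcium requirements are met with equality.
Solving gives x2 = 1.537, x3 = 1.759.
Hence cost = 1.42·1.537 + 0.41·1.759 = €2.9037.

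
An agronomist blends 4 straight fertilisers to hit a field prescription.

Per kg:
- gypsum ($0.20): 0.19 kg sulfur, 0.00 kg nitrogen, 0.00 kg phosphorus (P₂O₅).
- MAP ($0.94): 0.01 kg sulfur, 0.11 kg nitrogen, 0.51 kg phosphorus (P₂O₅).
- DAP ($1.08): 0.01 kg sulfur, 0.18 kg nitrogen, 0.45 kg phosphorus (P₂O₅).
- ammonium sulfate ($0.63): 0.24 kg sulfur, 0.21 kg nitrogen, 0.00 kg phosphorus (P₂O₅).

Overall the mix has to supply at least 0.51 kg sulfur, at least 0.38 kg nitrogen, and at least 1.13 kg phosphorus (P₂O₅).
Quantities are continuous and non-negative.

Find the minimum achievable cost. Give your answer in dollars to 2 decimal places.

This is a linear program. Let x1 = kg of gypsum, x2 = kg of MAP, x3 = kg of DAP, x4 = kg of ammonium sulfate.
Minimise 0.2x1 + 0.94x2 + 1.08x3 + 0.63x4 with:
  0.19x1 + 0.01x2 + 0.01x3 + 0.24x4 ≥ 0.51   (sulfur)
  0.11x2 + 0.18x3 + 0.21x4 ≥ 0.38   (nitrogen)
  0.51x2 + 0.45x3 ≥ 1.13   (phosphorus (P₂O₅))
  x1, x2, x3, x4 ≥ 0.
The cheapest feasible vertex uses only gypsum, MAP, ammonium sulfate; DAP is not used. Binding constraints: sulfur, nitrogen, phosphorus (P₂O₅).
So gypsum = 1.748 kg, MAP = 2.216 kg, ammonium sulfate = 0.6489 kg.
Hence cost = 0.2·1.748 + 0.94·2.216 + 0.63·0.6489 = $2.8414.

$2.84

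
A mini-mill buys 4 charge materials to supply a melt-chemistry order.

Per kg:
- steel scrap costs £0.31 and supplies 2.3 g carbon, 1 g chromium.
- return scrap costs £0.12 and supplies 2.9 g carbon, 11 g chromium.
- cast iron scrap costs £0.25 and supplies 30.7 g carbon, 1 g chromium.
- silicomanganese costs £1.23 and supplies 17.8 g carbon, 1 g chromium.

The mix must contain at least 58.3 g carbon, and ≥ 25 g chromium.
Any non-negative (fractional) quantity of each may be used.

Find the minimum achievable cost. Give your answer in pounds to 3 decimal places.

Let x1 = kg of steel scrap, x2 = kg of return scrap, x3 = kg of cast iron scrap, x4 = kg of silicomanganese.
Minimise 0.31x1 + 0.12x2 + 0.25x3 + 1.23x4 subject to:
  2.3x1 + 2.9x2 + 30.7x3 + 17.8x4 ≥ 58.3   (carbon)
  1x1 + 11x2 + 1x3 + 1x4 ≥ 25   (chromium)
  x1, x2, x3, x4 ≥ 0.
At the optimum only return scrap, cast iron scrap are positive (steel scrap, silicomanganese = 0). There the carbon and chromium constraints are tight.
That vertex is x2 = 2.118, x3 = 1.699.
Hence cost = 0.12·2.118 + 0.25·1.699 = £0.67891.

£0.679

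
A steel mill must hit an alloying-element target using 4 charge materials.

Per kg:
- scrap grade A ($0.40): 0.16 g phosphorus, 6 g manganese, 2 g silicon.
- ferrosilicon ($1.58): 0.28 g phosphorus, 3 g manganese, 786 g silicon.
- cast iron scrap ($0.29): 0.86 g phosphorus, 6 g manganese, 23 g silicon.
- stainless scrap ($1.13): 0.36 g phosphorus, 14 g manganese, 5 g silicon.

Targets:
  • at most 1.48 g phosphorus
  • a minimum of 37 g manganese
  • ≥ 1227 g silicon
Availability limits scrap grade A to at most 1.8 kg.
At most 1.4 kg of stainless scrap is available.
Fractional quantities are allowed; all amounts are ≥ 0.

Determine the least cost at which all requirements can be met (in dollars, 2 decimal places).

Let x1 = kg of scrap grade A, x2 = kg of ferrosilicon, x3 = kg of cast iron scrap, x4 = kg of stainless scrap.
Minimize 0.4x1 + 1.58x2 + 0.29x3 + 1.13x4 with:
  0.16x1 + 0.28x2 + 0.86x3 + 0.36x4 ≤ 1.48   (phosphorus)
  6x1 + 3x2 + 6x3 + 14x4 ≥ 37   (manganese)
  2x1 + 786x2 + 23x3 + 5x4 ≥ 1227   (silicon)
  x1 ≤ 1.8
  x4 ≤ 1.4
  x1, x2, x3, x4 ≥ 0.
All 4 inputs are positive at the optimum. Binding constraints: phosphorus, manganese, the scrap grade A cap, the stainless scrap cap.
Solving gives x1 = 1.8, x2 = 1.72, x3 = 0.24, x4 = 1.4.
Cost = 0.4·1.8 + 1.58·1.72 + 0.29·0.24 + 1.13·1.4 = 5.0892.

$5.09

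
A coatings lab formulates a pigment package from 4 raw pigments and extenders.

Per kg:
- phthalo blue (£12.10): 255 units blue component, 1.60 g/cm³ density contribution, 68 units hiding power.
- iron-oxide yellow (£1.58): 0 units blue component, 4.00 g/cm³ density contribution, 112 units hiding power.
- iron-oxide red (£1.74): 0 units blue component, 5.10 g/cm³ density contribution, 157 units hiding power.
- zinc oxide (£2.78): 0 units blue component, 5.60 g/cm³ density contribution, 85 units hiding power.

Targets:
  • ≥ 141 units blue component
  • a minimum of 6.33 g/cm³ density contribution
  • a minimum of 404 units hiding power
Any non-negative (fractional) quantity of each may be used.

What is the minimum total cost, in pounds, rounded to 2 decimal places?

£10.75

This is a linear program. Let x1 = kg of phthalo blue, x2 = kg of iron-oxide yellow, x3 = kg of iron-oxide red, x4 = kg of zinc oxide.
min 12.1x1 + 1.58x2 + 1.74x3 + 2.78x4 s.t.:
  255x1 ≥ 141   (blue component)
  1.6x1 + 4x2 + 5.1x3 + 5.6x4 ≥ 6.33   (density contribution)
  68x1 + 112x2 + 157x3 + 85x4 ≥ 404   (hiding power)
  x1, x2, x3, x4 ≥ 0.
The minimum-cost mix takes nothing from iron-oxide yellow, zinc oxide — only phthalo blue, iron-oxide red. Binding constraints: blue component and hiding power.
Solving gives x1 = 0.5529, x3 = 2.334.
Total cost: 12.1·0.5529 + 1.74·2.334 = 10.7513.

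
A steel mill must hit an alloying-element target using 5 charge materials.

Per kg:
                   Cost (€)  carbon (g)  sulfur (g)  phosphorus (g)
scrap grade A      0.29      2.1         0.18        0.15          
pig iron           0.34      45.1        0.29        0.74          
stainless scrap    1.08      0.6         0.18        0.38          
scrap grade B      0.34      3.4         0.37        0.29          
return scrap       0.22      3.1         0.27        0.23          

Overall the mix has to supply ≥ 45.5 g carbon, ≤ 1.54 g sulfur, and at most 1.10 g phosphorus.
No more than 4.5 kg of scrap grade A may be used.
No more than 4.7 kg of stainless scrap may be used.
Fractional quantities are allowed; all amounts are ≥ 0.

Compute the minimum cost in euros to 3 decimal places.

Let x1 = kg of scrap grade A, x2 = kg of pig iron, x3 = kg of stainless scrap, x4 = kg of scrap grade B, x5 = kg of return scrap.
min 0.29x1 + 0.34x2 + 1.08x3 + 0.34x4 + 0.22x5 subject to:
  2.1x1 + 45.1x2 + 0.6x3 + 3.4x4 + 3.1x5 ≥ 45.5   (carbon)
  0.18x1 + 0.29x2 + 0.18x3 + 0.37x4 + 0.27x5 ≤ 1.54   (sulfur)
  0.15x1 + 0.74x2 + 0.38x3 + 0.29x4 + 0.23x5 ≤ 1.1   (phosphorus)
  x1 ≤ 4.5
  x3 ≤ 4.7
  x1, x2, x3, x4, x5 ≥ 0.
The minimum-cost mix takes nothing from scrap grade A, stainless scrap, scrap grade B, return scrap — only pig iron. Binding constraint: carbon.
That vertex is x2 = 1.009.
Hence cost = 0.34·1.009 = €0.34306.

€0.343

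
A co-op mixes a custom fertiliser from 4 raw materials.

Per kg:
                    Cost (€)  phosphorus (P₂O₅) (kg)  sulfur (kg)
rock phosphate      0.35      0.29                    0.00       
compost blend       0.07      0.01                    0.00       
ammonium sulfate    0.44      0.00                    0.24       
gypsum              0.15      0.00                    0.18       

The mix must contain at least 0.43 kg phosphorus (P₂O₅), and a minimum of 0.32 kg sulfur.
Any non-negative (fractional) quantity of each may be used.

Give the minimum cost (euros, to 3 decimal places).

€0.786

Treat it as an LP. Let x1 = kg of rock phosphate, x2 = kg of compost blend, x3 = kg of ammonium sulfate, x4 = kg of gypsum.
Minimise 0.35x1 + 0.07x2 + 0.44x3 + 0.15x4 subject to:
  0.29x1 + 0.01x2 ≥ 0.43   (phosphorus (P₂O₅))
  0.24x3 + 0.18x4 ≥ 0.32   (sulfur)
  x1, x2, x3, x4 ≥ 0.
The minimum-cost mix takes nothing from compost blend, ammonium sulfate — only rock phosphate, gypsum. The phosphorus (P₂O₅) and sulfur requirements are met with equality.
That vertex is x1 = 1.483, x4 = 1.778.
Hence cost = 0.35·1.483 + 0.15·1.778 = €0.78575.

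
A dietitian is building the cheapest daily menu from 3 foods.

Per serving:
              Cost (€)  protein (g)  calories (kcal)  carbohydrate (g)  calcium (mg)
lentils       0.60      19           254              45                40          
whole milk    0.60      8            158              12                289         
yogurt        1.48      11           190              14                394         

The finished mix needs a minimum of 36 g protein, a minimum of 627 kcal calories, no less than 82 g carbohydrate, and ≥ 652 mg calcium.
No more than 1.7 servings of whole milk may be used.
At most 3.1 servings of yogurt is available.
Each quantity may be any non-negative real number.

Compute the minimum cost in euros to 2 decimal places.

This is a linear program. Let x1 = servings of lentils, x2 = servings of whole milk, x3 = servings of yogurt.
Minimize 0.6x1 + 0.6x2 + 1.48x3 s.t.:
  19x1 + 8x2 + 11x3 ≥ 36   (protein)
  254x1 + 158x2 + 190x3 ≥ 627   (calories)
  45x1 + 12x2 + 14x3 ≥ 82   (carbohydrate)
  40x1 + 289x2 + 394x3 ≥ 652   (calcium)
  x2 ≤ 1.7
  x3 ≤ 3.1
  x1, x2, x3 ≥ 0.
The optimal mix uses every input. Binding constraints: carbohydrate, calcium, the whole milk cap.
So lentils = 1.283 servings, whole milk = 1.7 servings, yogurt = 0.2777 servings.
Hence cost = 0.6·1.283 + 0.6·1.7 + 1.48·0.2777 = €2.2008.

€2.20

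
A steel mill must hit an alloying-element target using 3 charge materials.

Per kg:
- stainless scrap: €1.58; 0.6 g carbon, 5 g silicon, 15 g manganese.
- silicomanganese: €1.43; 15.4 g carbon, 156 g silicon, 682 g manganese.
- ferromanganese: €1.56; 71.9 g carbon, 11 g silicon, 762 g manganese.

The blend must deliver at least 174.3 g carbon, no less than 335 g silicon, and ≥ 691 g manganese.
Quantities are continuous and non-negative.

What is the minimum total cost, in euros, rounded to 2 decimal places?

Let x1 = kg of stainless scrap, x2 = kg of silicomanganese, x3 = kg of ferromanganese.
Minimise 1.58x1 + 1.43x2 + 1.56x3 with:
  0.6x1 + 15.4x2 + 71.9x3 ≥ 174.3   (carbon)
  5x1 + 156x2 + 11x3 ≥ 335   (silicon)
  15x1 + 682x2 + 762x3 ≥ 691   (manganese)
  x1, x2, x3 ≥ 0.
The cheapest feasible vertex uses only silicomanganese, ferromanganese; stainless scrap is not used. The carbon and silicon requirements are met with equality.
Optimal quantities: silicomanganese = 2.007 kg, ferromanganese = 1.994 kg.
Total cost: 1.43·2.007 + 1.56·1.994 = 5.9807.

€5.98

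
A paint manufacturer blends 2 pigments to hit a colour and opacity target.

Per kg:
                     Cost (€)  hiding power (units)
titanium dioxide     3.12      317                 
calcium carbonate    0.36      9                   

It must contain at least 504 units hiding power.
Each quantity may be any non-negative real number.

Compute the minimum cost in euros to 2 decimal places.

Set it up as a linear program. Let x1 = kg of titanium dioxide, x2 = kg of calcium carbonate.
Minimise 3.12x1 + 0.36x2 subject to:
  317x1 + 9x2 ≥ 504   (hiding power)
  x1, x2 ≥ 0.
The minimum-cost mix takes nothing from calcium carbonate — only titanium dioxide. The hiding power requirement is met with equality.
Optimal quantities: titanium dioxide = 1.59 kg.
Objective = 3.12·1.59 = 4.9608.

€4.96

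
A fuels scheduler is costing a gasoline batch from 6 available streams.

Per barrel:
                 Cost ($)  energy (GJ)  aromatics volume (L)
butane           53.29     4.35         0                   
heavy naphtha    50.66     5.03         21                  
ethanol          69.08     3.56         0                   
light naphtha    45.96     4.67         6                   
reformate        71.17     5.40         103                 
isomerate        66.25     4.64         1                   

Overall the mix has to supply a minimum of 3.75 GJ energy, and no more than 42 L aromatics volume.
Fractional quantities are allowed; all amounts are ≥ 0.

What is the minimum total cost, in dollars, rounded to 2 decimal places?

Let x1 = barrels of butane, x2 = barrels of heavy naphtha, x3 = barrels of ethanol, x4 = barrels of light naphtha, x5 = barrels of reformate, x6 = barrels of isomerate.
min 53.29x1 + 50.66x2 + 69.08x3 + 45.96x4 + 71.17x5 + 66.25x6 subject to:
  4.35x1 + 5.03x2 + 3.56x3 + 4.67x4 + 5.4x5 + 4.64x6 ≥ 3.75   (energy)
  21x2 + 6x4 + 103x5 + 1x6 ≤ 42   (aromatics volume)
  x1, x2, x3, x4, x5, x6 ≥ 0.
At the optimum only light naphtha is positive (butane, heavy naphtha, ethanol, reformate, isomerate = 0). The energy requirement is met with equality.
That vertex is x4 = 0.803.
Cost = 45.96·0.803 = 36.9059.

$36.91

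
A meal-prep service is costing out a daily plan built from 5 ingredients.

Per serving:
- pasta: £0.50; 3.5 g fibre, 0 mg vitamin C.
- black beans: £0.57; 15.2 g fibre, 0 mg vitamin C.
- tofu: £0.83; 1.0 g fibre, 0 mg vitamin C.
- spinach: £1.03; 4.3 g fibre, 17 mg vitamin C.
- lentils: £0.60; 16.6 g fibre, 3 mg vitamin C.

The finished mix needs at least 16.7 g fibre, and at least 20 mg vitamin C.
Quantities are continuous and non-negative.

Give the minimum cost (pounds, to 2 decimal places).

Set it up as a linear program. Let x1 = servings of pasta, x2 = servings of black beans, x3 = servings of tofu, x4 = servings of spinach, x5 = servings of lentils.
Minimise 0.5x1 + 0.57x2 + 0.83x3 + 1.03x4 + 0.6x5 s.t.:
  3.5x1 + 15.2x2 + 1x3 + 4.3x4 + 16.6x5 ≥ 16.7   (fibre)
  17x4 + 3x5 ≥ 20   (vitamin C)
  x1, x2, x3, x4, x5 ≥ 0.
The cheapest feasible vertex uses only spinach, lentils; pasta, black beans, tofu are not used. There the fibre and vitamin C constraints are tight.
So spinach = 1.047 servings, lentils = 0.7349 servings.
Total cost: 1.03·1.047 + 0.6·0.7349 = 1.5194.

£1.52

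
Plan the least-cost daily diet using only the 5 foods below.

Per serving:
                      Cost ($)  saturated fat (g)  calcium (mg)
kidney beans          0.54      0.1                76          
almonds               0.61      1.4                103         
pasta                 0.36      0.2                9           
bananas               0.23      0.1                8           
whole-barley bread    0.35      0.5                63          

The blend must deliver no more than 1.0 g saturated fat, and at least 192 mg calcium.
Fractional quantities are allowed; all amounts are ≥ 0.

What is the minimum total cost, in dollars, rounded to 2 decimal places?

Let x1 = servings of kidney beans, x2 = servings of almonds, x3 = servings of pasta, x4 = servings of bananas, x5 = servings of whole-barley bread.
Minimise 0.54x1 + 0.61x2 + 0.36x3 + 0.23x4 + 0.35x5 s.t.:
  0.1x1 + 1.4x2 + 0.2x3 + 0.1x4 + 0.5x5 ≤ 1   (saturated fat)
  76x1 + 103x2 + 9x3 + 8x4 + 63x5 ≥ 192   (calcium)
  x1, x2, x3, x4, x5 ≥ 0.
The minimum-cost mix takes nothing from almonds, pasta, bananas — only kidney beans, whole-barley bread. Binding constraints: saturated fat and calcium.
That vertex is x1 = 1.041, x5 = 1.792.
Cost = 0.54·1.041 + 0.35·1.792 = 1.1893.

$1.19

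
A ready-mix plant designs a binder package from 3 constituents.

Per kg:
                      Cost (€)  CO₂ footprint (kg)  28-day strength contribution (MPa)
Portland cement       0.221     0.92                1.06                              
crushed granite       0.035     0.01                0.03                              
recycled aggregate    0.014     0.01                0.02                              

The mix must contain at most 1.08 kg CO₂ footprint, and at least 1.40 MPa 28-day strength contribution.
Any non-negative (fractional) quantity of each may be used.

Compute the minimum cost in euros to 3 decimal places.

€0.472

Set it up as a linear program. Let x1 = kg of Portland cement, x2 = kg of crushed granite, x3 = kg of recycled aggregate.
Minimise 0.221x1 + 0.035x2 + 0.014x3 with:
  0.92x1 + 0.01x2 + 0.01x3 ≤ 1.08   (CO₂ footprint)
  1.06x1 + 0.03x2 + 0.02x3 ≥ 1.4   (28-day strength contribution)
  x1, x2, x3 ≥ 0.
The cheapest feasible vertex uses only Portland cement, recycled aggregate; crushed granite is not used. The CO₂ footprint and 28-day strength contribution requirements are met with equality.
So Portland cement = 0.9744 kg, recycled aggregate = 18.36 kg.
Cost = 0.221·0.9744 + 0.014·18.36 = 0.47238.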